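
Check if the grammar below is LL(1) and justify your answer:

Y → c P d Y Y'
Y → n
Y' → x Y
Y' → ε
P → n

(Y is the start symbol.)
No. Predict set conflict for Y': { 'x' }

A grammar is LL(1) if for each non-terminal N with multiple productions, the predict sets of those productions are pairwise disjoint, where PREDICT(N → α) = (FIRST(α) \ {ε}) ∪ (FOLLOW(N) if α ⇒* ε).

Relevant sets:
  FOLLOW(Y') = { $, 'x' }

For Y:
  PREDICT(Y → c P d Y Y') = { 'c' }
  PREDICT(Y → n) = { 'n' }
For Y':
  PREDICT(Y' → x Y) = { 'x' }
  PREDICT(Y' → ε) = { $, 'x' }
P has a single production, so nothing to check there.

Conflict found: Predict set conflict for Y': { 'x' }
The grammar is NOT LL(1).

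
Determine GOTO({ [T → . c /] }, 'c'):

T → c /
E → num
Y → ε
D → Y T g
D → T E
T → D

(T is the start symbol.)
{ [T → c . /] }

GOTO(I, 'c') = CLOSURE({ [A → αX.β] : [A → α.Xβ] ∈ I, X = 'c' })

Items with dot before 'c', with the dot advanced:
  [T → . c /] → [T → c . /]
Closure adds nothing (no advanced item has the dot before a non-terminal).

GOTO = { [T → c . /] }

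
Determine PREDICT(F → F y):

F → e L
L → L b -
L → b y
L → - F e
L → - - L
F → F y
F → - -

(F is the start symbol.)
PREDICT(F → F y) = (FIRST(RHS) \ {ε}) ∪ (FOLLOW(F) if ε ∈ FIRST(RHS), i.e. RHS ⇒* ε)
FIRST(F) = { '-', 'e' }
FIRST(F y) = { '-', 'e' }
ε ∉ FIRST(F y), so FOLLOW(F) is not added.
PREDICT(F → F y) = { '-', 'e' }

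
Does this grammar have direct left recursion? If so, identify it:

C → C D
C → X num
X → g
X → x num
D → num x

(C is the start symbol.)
Yes, C is left-recursive

Direct left recursion occurs when N → N α for some non-terminal N (the right-hand side begins with the left-hand side itself).

C → C D: LEFT RECURSIVE (starts with C)
C → X num: starts with X
X → g: starts with g
X → x num: starts with x
D → num x: starts with num

The grammar has direct left recursion on: C.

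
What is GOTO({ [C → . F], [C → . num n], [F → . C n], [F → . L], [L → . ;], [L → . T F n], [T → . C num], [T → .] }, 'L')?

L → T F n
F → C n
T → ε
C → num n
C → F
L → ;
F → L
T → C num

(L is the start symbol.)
{ [F → L .] }

GOTO(I, 'L') = CLOSURE({ [A → αX.β] : [A → α.Xβ] ∈ I, X = 'L' })

Items with dot before 'L', with the dot advanced:
  [F → . L] → [F → L .]
Closure adds nothing (no advanced item has the dot before a non-terminal).

GOTO = { [F → L .] }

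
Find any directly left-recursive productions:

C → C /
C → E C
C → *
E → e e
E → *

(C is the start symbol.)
Yes, C is left-recursive

Direct left recursion occurs when N → N α for some non-terminal N (the right-hand side begins with the left-hand side itself).

C → C /: LEFT RECURSIVE (starts with C)
C → E C: starts with E
C → *: starts with '*'
E → e e: starts with e
E → *: starts with '*'

The grammar has direct left recursion on: C.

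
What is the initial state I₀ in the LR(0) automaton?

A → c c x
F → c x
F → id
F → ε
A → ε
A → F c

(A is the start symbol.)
{ [A → . F c], [A → . c c x], [A → .], [A' → . A], [F → . c x], [F → . id], [F → .] }

First, augment the grammar with A' → A
I₀ = CLOSURE({ [A' → . A] }):
  [A' → . A] has the dot before A: add [A → . c c x], [A → .], [A → . F c]
  [A → . F c] has the dot before F: add [F → . c x], [F → . id], [F → .]
No further items can be added.

I₀ = { [A → . F c], [A → . c c x], [A → .], [A' → . A], [F → . c x], [F → . id], [F → .] }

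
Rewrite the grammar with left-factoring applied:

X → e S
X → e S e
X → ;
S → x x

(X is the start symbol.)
X → e S X'
X' → ε
X' → e
X → ;
S → x x

Left-factoring transforms A → αβ₁ | αβ₂ into A → αA' and A' → β₁ | β₂
(α is the longest common prefix among the alternatives). Repeat until
no nonterminal has two alternatives with a common prefix.

Round 1: X has alternatives sharing prefix 'e S'. Introduce X': X → e S X'
  Add: X' → ε
  Add: X' → e

No remaining common prefixes — done.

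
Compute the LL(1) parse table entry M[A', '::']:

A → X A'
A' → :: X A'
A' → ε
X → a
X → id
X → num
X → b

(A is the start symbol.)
To find M[A', '::'], we find productions for A' where '::' is in the predict set (PREDICT(N → α) = (FIRST(α) \ {ε}) ∪ (FOLLOW(N) if α ⇒* ε)).

Relevant sets:
  FOLLOW(A') = { $ }

A' → :: X A': PREDICT = { '::' }
  '::' is in predict set, so this production goes in M[A', '::']
A' → ε: PREDICT = { $ }

M[A', '::'] = A' → :: X A'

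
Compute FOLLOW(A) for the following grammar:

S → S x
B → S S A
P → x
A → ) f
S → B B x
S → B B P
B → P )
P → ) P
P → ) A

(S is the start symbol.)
{ $, ')', 'x' }

To compute FOLLOW(A), find every occurrence of A on a right-hand side N → α A β: add FIRST(β) \ {ε}, and if β is empty or nullable also add FOLLOW(N). Iterate to a fixed point.

In B → S S A: A is at the end, add FOLLOW(B)
In P → ) A: A is at the end, add FOLLOW(P)

The FOLLOW sets referred to above (computed the same way, to a fixed point):
  FOLLOW(B) = { ')', 'x' }
  FOLLOW(P) = { $, ')', 'x' }

Taking the union: FOLLOW(A) = { $, ')', 'x' }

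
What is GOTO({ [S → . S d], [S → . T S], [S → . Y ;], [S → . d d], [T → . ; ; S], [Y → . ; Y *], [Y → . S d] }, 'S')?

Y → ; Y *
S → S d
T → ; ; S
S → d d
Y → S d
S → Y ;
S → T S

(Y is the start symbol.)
GOTO(I, 'S') = CLOSURE({ [A → αX.β] : [A → α.Xβ] ∈ I, X = 'S' })

Items with dot before 'S', with the dot advanced:
  [S → . S d] → [S → S . d]
  [Y → . S d] → [Y → S . d]
Closure adds nothing (no advanced item has the dot before a non-terminal).

GOTO = { [S → S . d], [Y → S . d] }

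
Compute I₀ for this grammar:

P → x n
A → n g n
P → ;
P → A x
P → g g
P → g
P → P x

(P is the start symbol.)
First, augment the grammar with P' → P
I₀ = CLOSURE({ [P' → . P] }):
  [P' → . P] has the dot before P: add [P → . x n], [P → . ;], [P → . A x], [P → . g g], [P → . g], [P → . P x]
  [P → . A x] has the dot before A: add [A → . n g n]
No further items can be added.

I₀ = { [A → . n g n], [P → . ;], [P → . A x], [P → . P x], [P → . g g], [P → . g], [P → . x n], [P' → . P] }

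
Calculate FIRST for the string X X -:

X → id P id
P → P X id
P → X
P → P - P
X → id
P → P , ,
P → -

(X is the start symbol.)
{ 'id' }

FIRST sets of the non-terminals involved (from the grammar, by fixed-point iteration):
  FIRST(X) = { 'id' }

To compute FIRST(X X -), process the symbols left to right:
Symbol X is a non-terminal. Add FIRST(X) \ {ε} = { 'id' }
X is not nullable (ε ∉ FIRST(X)), so stop here.
FIRST(X X -) = { 'id' }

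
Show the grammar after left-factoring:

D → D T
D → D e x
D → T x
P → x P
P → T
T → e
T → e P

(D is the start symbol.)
Left-factoring transforms A → αβ₁ | αβ₂ into A → αA' and A' → β₁ | β₂
(α is the longest common prefix among the alternatives). Repeat until
no nonterminal has two alternatives with a common prefix.

Round 1: D has alternatives sharing prefix 'D'. Introduce D': D → D D'
  Add: D' → T
  Add: D' → e x

Round 2: T has alternatives sharing prefix 'e'. Introduce T': T → e T'
  Add: T' → ε
  Add: T' → P

No remaining common prefixes — done.

Resulting grammar:
D → D D'
D' → T
D' → e x
D → T x
P → x P
P → T
T → e T'
T' → ε
T' → P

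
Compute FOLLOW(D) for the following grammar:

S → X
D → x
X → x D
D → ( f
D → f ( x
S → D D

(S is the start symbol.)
{ $, '(', 'f', 'x' }

To compute FOLLOW(D), find every occurrence of D on a right-hand side N → α D β: add FIRST(β) \ {ε}, and if β is empty or nullable also add FOLLOW(N). Iterate to a fixed point.

In X → x D: D is at the end, add FOLLOW(X)
In S → D D: D is followed by D, add FIRST(D) \ {ε} = { '(', 'f', 'x' }
In S → D D: D is at the end, add FOLLOW(S)

The FOLLOW sets referred to above (computed the same way, to a fixed point):
  FOLLOW(X) = { $ }
  FOLLOW(S) = { $ }

Taking the union: FOLLOW(D) = { $, '(', 'f', 'x' }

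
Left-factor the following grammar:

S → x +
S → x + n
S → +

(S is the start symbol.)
S → x + S'
S' → ε
S' → n
S → +

Left-factoring transforms A → αβ₁ | αβ₂ into A → αA' and A' → β₁ | β₂
(α is the longest common prefix among the alternatives). Repeat until
no nonterminal has two alternatives with a common prefix.

Round 1: S has alternatives sharing prefix 'x +'. Introduce S': S → x + S'
  Add: S' → ε
  Add: S' → n

No remaining common prefixes — done.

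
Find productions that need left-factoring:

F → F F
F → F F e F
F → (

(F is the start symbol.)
Left-factoring is needed when two productions for the same non-terminal
share a common prefix on the right-hand side.

Productions for F:
  F → F F
  F → F F e F
  F → (

Found common prefix 'F F' in productions for F

Answer: Yes, F has productions with common prefix 'F F'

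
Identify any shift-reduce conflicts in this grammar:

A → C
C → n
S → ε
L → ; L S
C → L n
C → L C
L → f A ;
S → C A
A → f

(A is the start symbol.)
Yes — I5: [A → f .] vs [A → . f]; I12: [S → .] vs [C → . n]

A shift-reduce conflict occurs when an LR(0) state has both:
  - a complete (reduce) item [A → α .] (dot at the end), and
  - a shift item [B → β . c γ] (dot before a terminal).

Augment with A' → A and build the canonical LR(0) collection (I0 = CLOSURE({[A' → . A]}), then GOTO on every symbol after a dot until no new states appear). It has 16 states:
  I0: { [A → . C], [A → . f], [A' → . A], [C → . L C], [C → . L n], [C → . n], [L → . ; L S], [L → . f A ;] }  — shift
  I1: { [L → . ; L S], [L → . f A ;], [L → ; . L S] }  — shift
  I2: { [A' → A .] }  — accept
  I3: { [A → C .] }  — reduce
  I4: { [C → . L C], [C → . L n], [C → . n], [C → L . C], [C → L . n], [L → . ; L S], [L → . f A ;] }  — shift
  I5: { [A → . C], [A → . f], [A → f .], [C → . L C], [C → . L n], [C → . n], [L → . ; L S], [L → . f A ;], [L → f . A ;] }  — shift, reduce
  I6: { [C → n .] }  — reduce
  I7: { [L → f A . ;] }  — shift
  I8: { [L → f A ; .] }  — reduce
  I9: { [C → L C .] }  — reduce
  I10: { [A → . C], [A → . f], [C → . L C], [C → . L n], [C → . n], [L → . ; L S], [L → . f A ;], [L → f . A ;] }  — shift
  I11: { [C → L n .], [C → n .] }  — 2 reduces
  I12: { [C → . L C], [C → . L n], [C → . n], [L → . ; L S], [L → . f A ;], [L → ; L . S], [S → . C A], [S → .] }  — shift, reduce
  I13: { [A → . C], [A → . f], [C → . L C], [C → . L n], [C → . n], [L → . ; L S], [L → . f A ;], [S → C . A] }  — shift
  I14: { [L → ; L S .] }  — reduce
  I15: { [S → C A .] }  — reduce

I5 contains reduce item [A → f .] and shift items [A → . f], [C → . n], [L → . ; L S], [L → . f A ;] — shift-reduce conflict.
I12 contains reduce item [S → .] and shift items [C → . n], [L → . ; L S], [L → . f A ;] — shift-reduce conflict.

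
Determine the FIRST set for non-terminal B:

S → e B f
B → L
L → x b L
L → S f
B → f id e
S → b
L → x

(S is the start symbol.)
FIRST sets of the other non-terminals involved (by the same procedure, iterated to a fixed point):
  FIRST(L) = { 'b', 'e', 'x' }

From B → L:
  - L is a non-terminal: add FIRST(L) \ {ε} = { 'b', 'e', 'x' }
    L is not nullable, so stop
From B → f id e:
  - f is a terminal: add 'f' and stop

Collecting: FIRST(B) = { 'b', 'e', 'f', 'x' }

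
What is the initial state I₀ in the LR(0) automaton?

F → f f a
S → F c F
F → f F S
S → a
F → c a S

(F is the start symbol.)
{ [F → . c a S], [F → . f F S], [F → . f f a], [F' → . F] }

First, augment the grammar with F' → F
I₀ = CLOSURE({ [F' → . F] }):
  [F' → . F] has the dot before F: add [F → . f f a], [F → . f F S], [F → . c a S]
No further items can be added.

I₀ = { [F → . c a S], [F → . f F S], [F → . f f a], [F' → . F] }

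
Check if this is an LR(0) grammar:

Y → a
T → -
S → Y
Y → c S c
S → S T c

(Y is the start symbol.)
Yes, the grammar is LR(0)

A grammar is LR(0) if no state in the canonical LR(0) collection has:
  - both a shift item (dot before a terminal) and a complete item (shift-reduce conflict), or
  - two or more complete items (reduce-reduce conflict; the accept item [Y' → Y .] counts as a complete item here).

Augment with Y' → Y and build the canonical LR(0) collection (I0 = CLOSURE({[Y' → . Y]}), then GOTO on every symbol after a dot until no new states appear). It has 10 states:
  I0: { [Y → . a], [Y → . c S c], [Y' → . Y] }  — shift
  I1: { [Y' → Y .] }  — accept
  I2: { [Y → a .] }  — reduce
  I3: { [S → . S T c], [S → . Y], [Y → . a], [Y → . c S c], [Y → c . S c] }  — shift
  I4: { [S → S . T c], [T → . -], [Y → c S . c] }  — shift
  I5: { [S → Y .] }  — reduce
  I6: { [T → - .] }  — reduce
  I7: { [S → S T . c] }  — shift
  I8: { [Y → c S c .] }  — reduce
  I9: { [S → S T c .] }  — reduce

Every state is either a pure shift/goto state or contains exactly one complete item and nothing to shift — no conflicts. The grammar is LR(0).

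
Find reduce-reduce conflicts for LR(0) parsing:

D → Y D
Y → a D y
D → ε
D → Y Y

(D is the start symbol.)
Yes — I7: [D → .] vs [D → Y Y .]

A reduce-reduce conflict occurs when an LR(0) state has two complete items [A → α .] and [B → β .] — both call for a reduction, and with no lookahead the parser cannot choose between them.

Augment with D' → D and build the canonical LR(0) collection (I0 = CLOSURE({[D' → . D]}), then GOTO on every symbol after a dot until no new states appear). It has 8 states:
  I0: { [D → . Y D], [D → . Y Y], [D → .], [D' → . D], [Y → . a D y] }  — shift, reduce
  I1: { [D' → D .] }  — accept
  I2: { [D → . Y D], [D → . Y Y], [D → .], [D → Y . D], [D → Y . Y], [Y → . a D y] }  — shift, reduce
  I3: { [D → . Y D], [D → . Y Y], [D → .], [Y → . a D y], [Y → a . D y] }  — shift, reduce
  I4: { [Y → a D . y] }  — shift
  I5: { [Y → a D y .] }  — reduce
  I6: { [D → Y D .] }  — reduce
  I7: { [D → . Y D], [D → . Y Y], [D → .], [D → Y . D], [D → Y . Y], [D → Y Y .], [Y → . a D y] }  — shift, 2 reduces

I7 contains complete items [D → .], [D → Y Y .] — reduce-reduce conflict.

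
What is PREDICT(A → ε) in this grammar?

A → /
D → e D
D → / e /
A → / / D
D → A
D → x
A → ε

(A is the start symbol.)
PREDICT(A → ε) = (FIRST(RHS) \ {ε}) ∪ (FOLLOW(A) if ε ∈ FIRST(RHS), i.e. RHS ⇒* ε)
The right-hand side is ε (FIRST(ε) = { ε }), so the predict set is FOLLOW(A) = { $ }
PREDICT(A → ε) = { $ }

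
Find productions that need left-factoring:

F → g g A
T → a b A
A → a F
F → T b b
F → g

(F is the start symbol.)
Left-factoring is needed when two productions for the same non-terminal
share a common prefix on the right-hand side.

Productions for F:
  F → g g A
  F → T b b
  F → g

Found common prefix 'g' in productions for F

Answer: Yes, F has productions with common prefix 'g'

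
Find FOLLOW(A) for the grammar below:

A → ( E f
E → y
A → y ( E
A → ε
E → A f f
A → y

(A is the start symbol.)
{ $, 'f' }

A is the start symbol, so $ ∈ FOLLOW(A).
In E → A f f: A is followed by f f, add FIRST(f f) \ {ε} = { 'f' }

Taking the union: FOLLOW(A) = { $, 'f' }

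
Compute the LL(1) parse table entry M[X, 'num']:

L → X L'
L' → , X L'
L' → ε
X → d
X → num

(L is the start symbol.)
To find M[X, 'num'], we find productions for X where 'num' is in the predict set (PREDICT(N → α) = (FIRST(α) \ {ε}) ∪ (FOLLOW(N) if α ⇒* ε)).

X → d: PREDICT = { 'd' }
X → num: PREDICT = { 'num' }
  'num' is in predict set, so this production goes in M[X, 'num']

M[X, 'num'] = X → num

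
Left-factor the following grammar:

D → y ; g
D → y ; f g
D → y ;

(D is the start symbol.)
D → y ; D'
D' → g
D' → f g
D' → ε

Left-factoring transforms A → αβ₁ | αβ₂ into A → αA' and A' → β₁ | β₂
(α is the longest common prefix among the alternatives). Repeat until
no nonterminal has two alternatives with a common prefix.

Round 1: D has alternatives sharing prefix 'y ;'. Introduce D': D → y ; D'
  Add: D' → g
  Add: D' → f g
  Add: D' → ε

No remaining common prefixes — done.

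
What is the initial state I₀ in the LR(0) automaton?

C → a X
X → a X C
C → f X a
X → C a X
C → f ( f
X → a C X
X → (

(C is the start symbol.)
{ [C → . a X], [C → . f ( f], [C → . f X a], [C' → . C] }

First, augment the grammar with C' → C
I₀ = CLOSURE({ [C' → . C] }):
  [C' → . C] has the dot before C: add [C → . a X], [C → . f X a], [C → . f ( f]
No further items can be added.

I₀ = { [C → . a X], [C → . f ( f], [C → . f X a], [C' → . C] }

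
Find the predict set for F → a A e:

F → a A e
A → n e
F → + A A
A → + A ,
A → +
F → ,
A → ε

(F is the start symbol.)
{ 'a' }

PREDICT(F → a A e) = (FIRST(RHS) \ {ε}) ∪ (FOLLOW(F) if ε ∈ FIRST(RHS), i.e. RHS ⇒* ε)
FIRST(a A e) = { 'a' }
ε ∉ FIRST(a A e), so FOLLOW(F) is not added.
PREDICT(F → a A e) = { 'a' }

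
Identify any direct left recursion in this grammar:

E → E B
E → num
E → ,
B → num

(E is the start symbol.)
Direct left recursion occurs when N → N α for some non-terminal N (the right-hand side begins with the left-hand side itself).

E → E B: LEFT RECURSIVE (starts with E)
E → num: starts with num
E → ,: starts with ','
B → num: starts with num

The grammar has direct left recursion on: E.

Answer: Yes, E is left-recursive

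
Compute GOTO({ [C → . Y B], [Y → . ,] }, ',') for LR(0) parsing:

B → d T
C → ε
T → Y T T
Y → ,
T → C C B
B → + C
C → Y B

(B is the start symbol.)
{ [Y → , .] }

GOTO(I, ',') = CLOSURE({ [A → αX.β] : [A → α.Xβ] ∈ I, X = ',' })

Items with dot before ',', with the dot advanced:
  [Y → . ,] → [Y → , .]
Closure adds nothing (no advanced item has the dot before a non-terminal).

GOTO = { [Y → , .] }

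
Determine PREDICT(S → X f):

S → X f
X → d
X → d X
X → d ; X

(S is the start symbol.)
PREDICT(S → X f) = (FIRST(RHS) \ {ε}) ∪ (FOLLOW(S) if ε ∈ FIRST(RHS), i.e. RHS ⇒* ε)
FIRST(X) = { 'd' }
FIRST(X f) = { 'd' }
ε ∉ FIRST(X f), so FOLLOW(S) is not added.
PREDICT(S → X f) = { 'd' }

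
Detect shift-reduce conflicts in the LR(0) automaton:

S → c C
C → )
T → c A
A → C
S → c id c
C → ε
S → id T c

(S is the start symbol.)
Yes — I2: [C → .] vs [C → . )]; I5: [C → .] vs [C → . )]

A shift-reduce conflict occurs when an LR(0) state has both:
  - a complete (reduce) item [A → α .] (dot at the end), and
  - a shift item [B → β . c γ] (dot before a terminal).

Augment with S' → S and build the canonical LR(0) collection (I0 = CLOSURE({[S' → . S]}), then GOTO on every symbol after a dot until no new states appear). It has 13 states:
  I0: { [S → . c C], [S → . c id c], [S → . id T c], [S' → . S] }  — shift
  I1: { [S' → S .] }  — accept
  I2: { [C → . )], [C → .], [S → c . C], [S → c . id c] }  — shift, reduce
  I3: { [S → id . T c], [T → . c A] }  — shift
  I4: { [S → id T . c] }  — shift
  I5: { [A → . C], [C → . )], [C → .], [T → c . A] }  — shift, reduce
  I6: { [C → ) .] }  — reduce
  I7: { [T → c A .] }  — reduce
  I8: { [A → C .] }  — reduce
  I9: { [S → id T c .] }  — reduce
  I10: { [S → c C .] }  — reduce
  I11: { [S → c id . c] }  — shift
  I12: { [S → c id c .] }  — reduce

I2 contains reduce item [C → .] and shift items [C → . )], [S → c . id c] — shift-reduce conflict.
I5 contains reduce item [C → .] and shift item [C → . )] — shift-reduce conflict.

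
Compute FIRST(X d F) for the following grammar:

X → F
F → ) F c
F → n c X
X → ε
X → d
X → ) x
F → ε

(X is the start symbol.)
{ ')', 'd', 'n' }

FIRST sets of the non-terminals involved (from the grammar, by fixed-point iteration):
  FIRST(X) = { ')', 'd', 'n', ε }

To compute FIRST(X d F), process the symbols left to right:
Symbol X is a non-terminal. Add FIRST(X) \ {ε} = { ')', 'd', 'n' }
X is nullable (ε ∈ FIRST(X)), continue to the next symbol.
Symbol d is a terminal. Add 'd' and stop.
FIRST(X d F) = { ')', 'd', 'n' }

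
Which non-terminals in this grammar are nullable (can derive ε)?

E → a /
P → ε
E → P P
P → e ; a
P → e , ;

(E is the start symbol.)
{ 'E', 'P' }

A non-terminal is nullable if it can derive ε (the empty string): either it has an ε-production, or it has a production whose right-hand side consists entirely of nullable non-terminals.

ε-productions: P → ε
So P is immediately nullable.
E → P P: every symbol on the right is nullable, so E is nullable too.
Every non-terminal is now nullable.
Nullable = { 'E', 'P' }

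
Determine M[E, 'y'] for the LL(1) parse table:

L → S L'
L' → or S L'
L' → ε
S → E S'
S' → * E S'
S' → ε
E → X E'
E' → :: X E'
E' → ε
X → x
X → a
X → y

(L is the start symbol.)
E → X E'

To find M[E, 'y'], we find productions for E where 'y' is in the predict set (PREDICT(N → α) = (FIRST(α) \ {ε}) ∪ (FOLLOW(N) if α ⇒* ε)).

Relevant sets:
  FIRST(X) = { 'a', 'x', 'y' }

E → X E': PREDICT = { 'a', 'x', 'y' }
  'y' is in predict set, so this production goes in M[E, 'y']

M[E, 'y'] = E → X E'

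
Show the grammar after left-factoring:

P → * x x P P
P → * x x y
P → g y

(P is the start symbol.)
P → * x x P'
P' → P P
P' → y
P → g y

Left-factoring transforms A → αβ₁ | αβ₂ into A → αA' and A' → β₁ | β₂
(α is the longest common prefix among the alternatives). Repeat until
no nonterminal has two alternatives with a common prefix.

Round 1: P has alternatives sharing prefix '* x x'. Introduce P': P → * x x P'
  Add: P' → P P
  Add: P' → y

No remaining common prefixes — done.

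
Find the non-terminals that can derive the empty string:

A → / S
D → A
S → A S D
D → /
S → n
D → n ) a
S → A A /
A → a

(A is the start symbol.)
None

A non-terminal is nullable if it can derive ε (the empty string): either it has an ε-production, or it has a production whose right-hand side consists entirely of nullable non-terminals.

There are no ε-productions, so no non-terminal can derive ε.
No non-terminals are nullable.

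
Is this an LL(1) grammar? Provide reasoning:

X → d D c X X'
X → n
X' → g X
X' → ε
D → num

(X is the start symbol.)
No. Predict set conflict for X': { 'g' }

A grammar is LL(1) if for each non-terminal N with multiple productions, the predict sets of those productions are pairwise disjoint, where PREDICT(N → α) = (FIRST(α) \ {ε}) ∪ (FOLLOW(N) if α ⇒* ε).

Relevant sets:
  FOLLOW(X') = { $, 'g' }

For X:
  PREDICT(X → d D c X X') = { 'd' }
  PREDICT(X → n) = { 'n' }
For X':
  PREDICT(X' → g X) = { 'g' }
  PREDICT(X' → ε) = { $, 'g' }
D has a single production, so nothing to check there.

Conflict found: Predict set conflict for X': { 'g' }
The grammar is NOT LL(1).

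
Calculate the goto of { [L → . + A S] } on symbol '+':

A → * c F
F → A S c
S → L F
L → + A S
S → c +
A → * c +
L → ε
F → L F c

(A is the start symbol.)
{ [A → . * c +], [A → . * c F], [L → + . A S] }

GOTO(I, '+') = CLOSURE({ [A → αX.β] : [A → α.Xβ] ∈ I, X = '+' })

Items with dot before '+', with the dot advanced:
  [L → . + A S] → [L → + . A S]
Closure of the advanced items:
  [L → + . A S] has the dot before A: add [A → . * c F], [A → . * c +]

GOTO = { [A → . * c +], [A → . * c F], [L → + . A S] }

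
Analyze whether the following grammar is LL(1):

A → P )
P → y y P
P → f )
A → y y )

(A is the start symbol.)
A grammar is LL(1) if for each non-terminal N with multiple productions, the predict sets of those productions are pairwise disjoint, where PREDICT(N → α) = (FIRST(α) \ {ε}) ∪ (FOLLOW(N) if α ⇒* ε).

Relevant sets:
  FIRST(P) = { 'f', 'y' }

For A:
  PREDICT(A → P ')') = { 'f', 'y' }
  PREDICT(A → y y ')') = { 'y' }
For P:
  PREDICT(P → y y P) = { 'y' }
  PREDICT(P → f ')') = { 'f' }

Conflict found: Predict set conflict for A: { 'y' }
The grammar is NOT LL(1).

Answer: No. Predict set conflict for A: { 'y' }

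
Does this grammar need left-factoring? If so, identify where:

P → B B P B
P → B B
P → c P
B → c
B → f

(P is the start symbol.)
Left-factoring is needed when two productions for the same non-terminal
share a common prefix on the right-hand side.

Productions for P:
  P → B B P B
  P → B B
  P → c P
Productions for B:
  B → c
  B → f

Found common prefix 'B B' in productions for P

Answer: Yes, P has productions with common prefix 'B B'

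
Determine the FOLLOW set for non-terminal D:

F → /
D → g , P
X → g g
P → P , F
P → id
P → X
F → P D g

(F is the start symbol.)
{ 'g' }

To compute FOLLOW(D), find every occurrence of D on a right-hand side N → α D β: add FIRST(β) \ {ε}, and if β is empty or nullable also add FOLLOW(N). Iterate to a fixed point.

In F → P D g: D is followed by g, add FIRST(g) \ {ε} = { 'g' }

Taking the union: FOLLOW(D) = { 'g' }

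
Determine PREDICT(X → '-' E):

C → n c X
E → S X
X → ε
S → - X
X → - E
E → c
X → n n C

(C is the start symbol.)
PREDICT(X → '-' E) = (FIRST(RHS) \ {ε}) ∪ (FOLLOW(X) if ε ∈ FIRST(RHS), i.e. RHS ⇒* ε)
FIRST('-' E) = { '-' }
ε ∉ FIRST('-' E), so FOLLOW(X) is not added.
PREDICT(X → '-' E) = { '-' }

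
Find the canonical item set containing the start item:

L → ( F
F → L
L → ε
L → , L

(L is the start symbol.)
First, augment the grammar with L' → L
I₀ = CLOSURE({ [L' → . L] }):
  [L' → . L] has the dot before L: add [L → . ( F], [L → .], [L → . , L]
No further items can be added.

I₀ = { [L → . ( F], [L → . , L], [L → .], [L' → . L] }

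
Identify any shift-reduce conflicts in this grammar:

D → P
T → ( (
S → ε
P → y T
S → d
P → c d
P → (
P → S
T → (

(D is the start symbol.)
Yes — I0: [S → .] vs [P → . (]; I8: [T → ( .] vs [T → ( . (]

A shift-reduce conflict occurs when an LR(0) state has both:
  - a complete (reduce) item [A → α .] (dot at the end), and
  - a shift item [B → β . c γ] (dot before a terminal).

Augment with D' → D and build the canonical LR(0) collection (I0 = CLOSURE({[D' → . D]}), then GOTO on every symbol after a dot until no new states appear). It has 12 states:
  I0: { [D → . P], [D' → . D], [P → . (], [P → . S], [P → . c d], [P → . y T], [S → . d], [S → .] }  — shift, reduce
  I1: { [P → ( .] }  — reduce
  I2: { [D' → D .] }  — accept
  I3: { [D → P .] }  — reduce
  I4: { [P → S .] }  — reduce
  I5: { [P → c . d] }  — shift
  I6: { [S → d .] }  — reduce
  I7: { [P → y . T], [T → . ( (], [T → . (] }  — shift
  I8: { [T → ( . (], [T → ( .] }  — shift, reduce
  I9: { [P → y T .] }  — reduce
  I10: { [T → ( ( .] }  — reduce
  I11: { [P → c d .] }  — reduce

I0 contains reduce item [S → .] and shift items [P → . (], [P → . c d], [P → . y T], [S → . d] — shift-reduce conflict.
I8 contains reduce item [T → ( .] and shift item [T → ( . (] — shift-reduce conflict.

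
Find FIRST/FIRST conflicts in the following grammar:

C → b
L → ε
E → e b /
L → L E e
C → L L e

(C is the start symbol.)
No FIRST/FIRST conflicts.

A FIRST/FIRST conflict occurs when two productions N → α and N → β for the same non-terminal have FIRST(α) ∩ FIRST(β) ≠ ∅ (with ε ∈ FIRST of a nullable right-hand side, so two nullable alternatives also conflict).

FIRST sets of the non-terminals at (or reachable through a nullable prefix from) the front of some alternative:
  FIRST(L) = { 'e', ε }
  FIRST(E) = { 'e' }

Productions for C:
  C → b: FIRST = { 'b' }
  C → L L e: FIRST = { 'e' }
Productions for L:
  L → ε: FIRST = { ε }
  L → L E e: FIRST = { 'e' }
E has only one production, so no FIRST/FIRST conflict is possible there.

All alternatives of each non-terminal have pairwise disjoint FIRST sets.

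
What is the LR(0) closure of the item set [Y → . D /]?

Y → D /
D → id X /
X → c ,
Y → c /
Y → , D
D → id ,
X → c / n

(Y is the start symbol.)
{ [D → . id ,], [D → . id X /], [Y → . D /] }

Start with: [Y → . D /]
  [Y → . D /] has the dot before D: add [D → . id X /], [D → . id ,]
No further items can be added.

CLOSURE = { [D → . id ,], [D → . id X /], [Y → . D /] }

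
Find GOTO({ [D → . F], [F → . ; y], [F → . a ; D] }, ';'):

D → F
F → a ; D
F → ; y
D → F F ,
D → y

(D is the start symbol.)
GOTO(I, ';') = CLOSURE({ [A → αX.β] : [A → α.Xβ] ∈ I, X = ';' })

Items with dot before ';', with the dot advanced:
  [F → . ; y] → [F → ; . y]
Closure adds nothing (no advanced item has the dot before a non-terminal).

GOTO = { [F → ; . y] }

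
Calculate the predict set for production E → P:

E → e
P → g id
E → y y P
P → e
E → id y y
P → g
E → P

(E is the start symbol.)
{ 'e', 'g' }

PREDICT(E → P) = (FIRST(RHS) \ {ε}) ∪ (FOLLOW(E) if ε ∈ FIRST(RHS), i.e. RHS ⇒* ε)
FIRST(P) = { 'e', 'g' }
FIRST(P) = { 'e', 'g' }
ε ∉ FIRST(P), so FOLLOW(E) is not added.
PREDICT(E → P) = { 'e', 'g' }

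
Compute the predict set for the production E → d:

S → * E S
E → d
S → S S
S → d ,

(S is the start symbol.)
{ 'd' }

PREDICT(E → d) = (FIRST(RHS) \ {ε}) ∪ (FOLLOW(E) if ε ∈ FIRST(RHS), i.e. RHS ⇒* ε)
FIRST(d) = { 'd' }
ε ∉ FIRST(d), so FOLLOW(E) is not added.
PREDICT(E → d) = { 'd' }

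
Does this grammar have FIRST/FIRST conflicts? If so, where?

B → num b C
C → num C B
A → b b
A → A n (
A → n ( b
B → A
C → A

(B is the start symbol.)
A FIRST/FIRST conflict occurs when two productions N → α and N → β for the same non-terminal have FIRST(α) ∩ FIRST(β) ≠ ∅ (with ε ∈ FIRST of a nullable right-hand side, so two nullable alternatives also conflict).

FIRST sets of the non-terminals at (or reachable through a nullable prefix from) the front of some alternative:
  FIRST(A) = { 'b', 'n' }

Productions for B:
  B → num b C: FIRST = { 'num' }
  B → A: FIRST = { 'b', 'n' }
Productions for C:
  C → num C B: FIRST = { 'num' }
  C → A: FIRST = { 'b', 'n' }
Productions for A:
  A → b b: FIRST = { 'b' }
  A → A n (: FIRST = { 'b', 'n' }
  A → n ( b: FIRST = { 'n' }

Conflict for A: A → b b and A → A n (
  Overlap: { 'b' }
Conflict for A: A → A n ( and A → n ( b
  Overlap: { 'n' }

Answer: Yes. A → b b / A → A n '(' on { 'b' }; A → A n '(' / A → n '(' b on { 'n' }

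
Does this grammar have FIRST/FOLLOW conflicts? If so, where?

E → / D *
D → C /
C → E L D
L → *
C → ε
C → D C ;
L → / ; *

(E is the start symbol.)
Yes. C → E L D with FOLLOW(C) on { '/' }; C → D C ';' with FOLLOW(C) on { '/' }

A FIRST/FOLLOW conflict occurs when a non-terminal N has a nullable alternative N → β (β ⇒* ε) and another alternative N → α with FIRST(α) ∩ FOLLOW(N) ≠ ∅: on such a lookahead the parser cannot decide between expanding α and letting N vanish via β.

Nullable non-terminals: C.
FIRST sets used below: FIRST(E) = { '/' }, FIRST(D) = { '/' }

C: nullable alternative(s) C → ε; FOLLOW(C) = { '/', ';' }
  C → E L D: FIRST \ {ε} = { '/' } — overlaps FOLLOW(C) on { '/' }: CONFLICT
  C → ε: FIRST \ {ε} = { } — this is the only nullable alternative, skip
  C → D C ;: FIRST \ {ε} = { '/' } — overlaps FOLLOW(C) on { '/' }: CONFLICT

D, E, L have no nullable alternative, so no FIRST/FOLLOW check is needed there.

So the grammar has 2 FIRST/FOLLOW conflicts (marked CONFLICT above).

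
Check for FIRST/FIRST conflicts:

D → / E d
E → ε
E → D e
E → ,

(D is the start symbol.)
No FIRST/FIRST conflicts.

A FIRST/FIRST conflict occurs when two productions N → α and N → β for the same non-terminal have FIRST(α) ∩ FIRST(β) ≠ ∅ (with ε ∈ FIRST of a nullable right-hand side, so two nullable alternatives also conflict).

FIRST sets of the non-terminals at (or reachable through a nullable prefix from) the front of some alternative:
  FIRST(D) = { '/' }

Productions for E:
  E → ε: FIRST = { ε }
  E → D e: FIRST = { '/' }
  E → ,: FIRST = { ',' }
D has only one production, so no FIRST/FIRST conflict is possible there.

All alternatives of each non-terminal have pairwise disjoint FIRST sets.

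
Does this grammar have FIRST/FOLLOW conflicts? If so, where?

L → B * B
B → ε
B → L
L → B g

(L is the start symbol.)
Nullable non-terminals: B.
FIRST sets used below: FIRST(L) = { '*', 'g' }

B: nullable alternative(s) B → ε; FOLLOW(B) = { $, '*', 'g' }
  B → ε: FIRST \ {ε} = { } — this is the only nullable alternative, skip
  B → L: FIRST \ {ε} = { '*', 'g' } — overlaps FOLLOW(B) on { '*', 'g' }: CONFLICT

L has no nullable alternative, so no FIRST/FOLLOW check is needed there.

So the grammar has 1 FIRST/FOLLOW conflict (marked CONFLICT above).

Answer: Yes. B → L with FOLLOW(B) on { '*', 'g' }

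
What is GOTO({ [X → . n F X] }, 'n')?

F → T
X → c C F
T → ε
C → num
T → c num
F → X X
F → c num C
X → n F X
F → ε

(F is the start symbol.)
{ [F → . T], [F → . X X], [F → . c num C], [F → .], [T → . c num], [T → .], [X → . c C F], [X → . n F X], [X → n . F X] }

GOTO(I, 'n') = CLOSURE({ [A → αX.β] : [A → α.Xβ] ∈ I, X = 'n' })

Items with dot before 'n', with the dot advanced:
  [X → . n F X] → [X → n . F X]
Closure of the advanced items:
  [X → n . F X] has the dot before F: add [F → . T], [F → . X X], [F → . c num C], [F → .]
  [F → . T] has the dot before T: add [T → .], [T → . c num]
  [F → . X X] has the dot before X: add [X → . c C F], [X → . n F X]

GOTO = { [F → . T], [F → . X X], [F → . c num C], [F → .], [T → . c num], [T → .], [X → . c C F], [X → . n F X], [X → n . F X] }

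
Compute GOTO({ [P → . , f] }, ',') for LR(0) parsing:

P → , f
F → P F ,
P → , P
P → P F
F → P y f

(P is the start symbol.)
{ [P → , . f] }

GOTO(I, ',') = CLOSURE({ [A → αX.β] : [A → α.Xβ] ∈ I, X = ',' })

Items with dot before ',', with the dot advanced:
  [P → . , f] → [P → , . f]
Closure adds nothing (no advanced item has the dot before a non-terminal).

GOTO = { [P → , . f] }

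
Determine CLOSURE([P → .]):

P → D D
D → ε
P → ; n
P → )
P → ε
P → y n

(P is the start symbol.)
{ [P → .] }

To compute CLOSURE, for each item [A → α.Bβ] where B is a non-terminal, add [B → .γ] for all productions B → γ; repeat for the newly added items until nothing changes.

Start with: [P → .]
The dot is at the end, so nothing is added.

CLOSURE = { [P → .] }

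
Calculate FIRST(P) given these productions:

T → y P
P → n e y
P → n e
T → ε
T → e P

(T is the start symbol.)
From P → n e y:
  - n is a terminal: add 'n' and stop
From P → n e:
  - n is a terminal: add 'n' and stop

Collecting: FIRST(P) = { 'n' }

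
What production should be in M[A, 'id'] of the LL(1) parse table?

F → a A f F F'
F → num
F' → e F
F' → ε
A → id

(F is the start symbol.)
To find M[A, 'id'], we find productions for A where 'id' is in the predict set (PREDICT(N → α) = (FIRST(α) \ {ε}) ∪ (FOLLOW(N) if α ⇒* ε)).

A → id: PREDICT = { 'id' }
  'id' is in predict set, so this production goes in M[A, 'id']

M[A, 'id'] = A → id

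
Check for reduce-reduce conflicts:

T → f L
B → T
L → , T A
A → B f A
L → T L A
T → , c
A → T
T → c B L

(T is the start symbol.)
A reduce-reduce conflict occurs when an LR(0) state has two complete items [A → α .] and [B → β .] — both call for a reduction, and with no lookahead the parser cannot choose between them.

Augment with T' → T and build the canonical LR(0) collection (I0 = CLOSURE({[T' → . T]}), then GOTO on every symbol after a dot until no new states appear). It has 21 states:
  I0: { [T → . , c], [T → . c B L], [T → . f L], [T' → . T] }  — shift
  I1: { [T → , . c] }  — shift
  I2: { [T' → T .] }  — accept
  I3: { [B → . T], [T → . , c], [T → . c B L], [T → . f L], [T → c . B L] }  — shift
  I4: { [L → . , T A], [L → . T L A], [T → . , c], [T → . c B L], [T → . f L], [T → f . L] }  — shift
  I5: { [L → , . T A], [T → , . c], [T → . , c], [T → . c B L], [T → . f L] }  — shift
  I6: { [T → f L .] }  — reduce
  I7: { [L → . , T A], [L → . T L A], [L → T . L A], [T → . , c], [T → . c B L], [T → . f L] }  — shift
  I8: { [A → . B f A], [A → . T], [B → . T], [L → T L . A], [T → . , c], [T → . c B L], [T → . f L] }  — shift
  I9: { [L → T L A .] }  — reduce
  I10: { [A → B . f A] }  — shift
  I11: { [A → T .], [B → T .] }  — 2 reduces
  I12: { [A → . B f A], [A → . T], [A → B f . A], [B → . T], [T → . , c], [T → . c B L], [T → . f L] }  — shift
  I13: { [A → B f A .] }  — reduce
  I14: { [A → . B f A], [A → . T], [B → . T], [L → , T . A], [T → . , c], [T → . c B L], [T → . f L] }  — shift
  I15: { [B → . T], [T → , c .], [T → . , c], [T → . c B L], [T → . f L], [T → c . B L] }  — shift, reduce
  I16: { [L → . , T A], [L → . T L A], [T → . , c], [T → . c B L], [T → . f L], [T → c B . L] }  — shift
  I17: { [B → T .] }  — reduce
  I18: { [T → c B L .] }  — reduce
  I19: { [L → , T A .] }  — reduce
  I20: { [T → , c .] }  — reduce

I11 contains complete items [A → T .], [B → T .] — reduce-reduce conflict.

Answer: Yes — I11: [A → T .] vs [B → T .]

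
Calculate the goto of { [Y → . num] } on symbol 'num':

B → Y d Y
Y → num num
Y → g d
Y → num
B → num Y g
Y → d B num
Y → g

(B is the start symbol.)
{ [Y → num .] }

GOTO(I, 'num') = CLOSURE({ [A → αX.β] : [A → α.Xβ] ∈ I, X = 'num' })

Items with dot before 'num', with the dot advanced:
  [Y → . num] → [Y → num .]
Closure adds nothing (no advanced item has the dot before a non-terminal).

GOTO = { [Y → num .] }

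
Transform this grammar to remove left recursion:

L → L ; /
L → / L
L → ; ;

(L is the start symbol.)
L is directly left-recursive. The standard transformation for
  A → A α₁ | ... | A α_m | β₁ | ... | β_n
is
  A  → β₁ A' | ... | β_n A'
  A' → α₁ A' | ... | α_m A' | ε

L → / L becomes L → / L L'
L → ; ; becomes L → ; ; L'
L → L ; / becomes L' → ; / L'
Add L' → ε

Resulting grammar:
L → / L L'
L → ; ; L'
L' → ; / L'
L' → ε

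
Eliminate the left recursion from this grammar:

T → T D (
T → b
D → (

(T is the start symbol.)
T → b T'
T' → D ( T'
T' → ε
D → (

T is directly left-recursive. The standard transformation for
  A → A α₁ | ... | A α_m | β₁ | ... | β_n
is
  A  → β₁ A' | ... | β_n A'
  A' → α₁ A' | ... | α_m A' | ε

T → b becomes T → b T'
T → T D ( becomes T' → D ( T'
Add T' → ε

Productions for other non-terminals are unchanged:
  D → (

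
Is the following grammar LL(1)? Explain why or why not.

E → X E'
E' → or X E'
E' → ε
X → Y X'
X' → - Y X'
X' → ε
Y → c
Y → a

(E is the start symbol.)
Yes, the grammar is LL(1).

Relevant sets:
  FOLLOW(E') = { $ }
  FOLLOW(X') = { $, 'or' }

For E':
  PREDICT(E' → or X E') = { 'or' }
  PREDICT(E' → ε) = { $ }
For X':
  PREDICT(X' → '-' Y X') = { '-' }
  PREDICT(X' → ε) = { $, 'or' }
For Y:
  PREDICT(Y → c) = { 'c' }
  PREDICT(Y → a) = { 'a' }
E, X have a single production, so nothing to check there.

All predict sets are disjoint. The grammar IS LL(1).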